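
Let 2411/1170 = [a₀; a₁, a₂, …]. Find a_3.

2411 = 2·1170 + 71   →  a_0 = 2
1170 = 16·71 + 34   →  a_1 = 16
71 = 2·34 + 3   →  a_2 = 2
34 = 11·3 + 1   →  a_3 = 11

11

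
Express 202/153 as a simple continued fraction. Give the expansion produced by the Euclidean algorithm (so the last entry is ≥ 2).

[1; 3, 8, 6]

202 = 1*153 + 49
153 = 3*49 + 6
49 = 8*6 + 1
6 = 6*1 + 0  (stop)
So 202/153 = [1; 3, 8, 6].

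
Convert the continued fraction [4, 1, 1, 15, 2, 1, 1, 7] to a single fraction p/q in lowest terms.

Fold from the inside: start with 7/1.
  1 + 1/7 = 8/7
  1 + 7/8 = 15/8
  2 + 8/15 = 38/15
  15 + 15/38 = 585/38
  1 + 38/585 = 623/585
  1 + 585/623 = 1208/623
  4 + 623/1208 = 5455/1208

5455/1208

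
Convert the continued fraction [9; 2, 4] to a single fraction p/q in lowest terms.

85/9

Fold from the inside: start with 4/1.
  2 + 1/4 = 9/4
  9 + 4/9 = 85/9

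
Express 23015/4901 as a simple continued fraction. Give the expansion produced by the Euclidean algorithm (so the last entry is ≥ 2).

23015 = 4*4901 + 3411
4901 = 1*3411 + 1490
3411 = 2*1490 + 431
1490 = 3*431 + 197
431 = 2*197 + 37
197 = 5*37 + 12
37 = 3*12 + 1
12 = 12*1 + 0  (stop)
So 23015/4901 = [4; 1, 2, 3, 2, 5, 3, 12].

[4; 1, 2, 3, 2, 5, 3, 12]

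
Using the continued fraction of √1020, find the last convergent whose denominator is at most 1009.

32161/1007

√1020 = [31; 1, 14, 1, 62, …] (period length 4).
Convergents:
  p_0/q_0 = 31/1
  p_1/q_1 = 32/1
  p_2/q_2 = 479/15
  p_3/q_3 = 511/16
  p_4/q_4 = 32161/1007
  p_5/q_5 = 32672/1023
q_4 = 1007 ≤ 1009 < 1023 = q_5, so the answer is 32161/1007.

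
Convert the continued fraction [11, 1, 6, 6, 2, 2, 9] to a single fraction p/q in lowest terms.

25547/2154

Using pₖ = aₖpₖ₋₁ + pₖ₋₂ and qₖ = aₖqₖ₋₁ + qₖ₋₂:
  k=0: a=11, p=11, q=1
  k=1: a=1, p=12, q=1
  k=2: a=6, p=83, q=7
  k=3: a=6, p=510, q=43
  k=4: a=2, p=1103, q=93
  k=5: a=2, p=2716, q=229
  k=6: a=9, p=25547, q=2154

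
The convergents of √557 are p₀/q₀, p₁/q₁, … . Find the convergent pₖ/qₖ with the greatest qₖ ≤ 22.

118/5

√557 = [23; 1, 1, 1, 1, 46, …] (period length 5).
Convergents:
  p_0/q_0 = 23/1
  p_1/q_1 = 24/1
  p_2/q_2 = 47/2
  p_3/q_3 = 71/3
  p_4/q_4 = 118/5
  p_5/q_5 = 5499/233
q_4 = 5 ≤ 22 < 233 = q_5, so the answer is 118/5.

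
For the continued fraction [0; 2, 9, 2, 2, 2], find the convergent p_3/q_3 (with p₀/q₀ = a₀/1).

19/40

Using pₖ = aₖpₖ₋₁ + pₖ₋₂, qₖ = aₖqₖ₋₁ + qₖ₋₂ (with p₋₁=1, p₋₂=0, q₋₁=0, q₋₂=1):
  k=0: a=0, p=0, q=1
  k=1: a=2, p=1, q=2
  k=2: a=9, p=9, q=19
  k=3: a=2, p=19, q=40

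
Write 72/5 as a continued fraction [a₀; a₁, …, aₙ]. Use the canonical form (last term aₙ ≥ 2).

[14; 2, 2]

72 = 14×5 + 2
5 = 2×2 + 1
2 = 2×1 + 0  (stop)
So 72/5 = [14; 2, 2].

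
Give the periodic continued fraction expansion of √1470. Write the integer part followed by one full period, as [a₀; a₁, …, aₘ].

a₀ = ⌊√1470⌋ = 38.
With m₀=0, d₀=1 and mₖ₊₁ = dₖaₖ − mₖ, dₖ₊₁ = (n − mₖ₊₁²)/dₖ, aₖ₊₁ = ⌊(a₀+mₖ₊₁)/dₖ₊₁⌋:
  k=1: m=38, d=26, a=2
  k=2: m=14, d=49, a=1
  k=3: m=35, d=5, a=14
  k=4: m=35, d=49, a=1
  k=5: m=14, d=26, a=2
  k=6: m=38, d=1, a=76
d=1 and a=2a₀=76 at k=6, so the next step gives (m, d) = (38, 26) again — its k=1 value — and the period has length 6.

[38; 2, 1, 14, 1, 2, 76]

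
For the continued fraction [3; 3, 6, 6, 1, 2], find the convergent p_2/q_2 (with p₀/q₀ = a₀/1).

63/19

Using pₖ = aₖpₖ₋₁ + pₖ₋₂, qₖ = aₖqₖ₋₁ + qₖ₋₂ (with p₋₁=1, p₋₂=0, q₋₁=0, q₋₂=1):
  k=0: a=3, p=3, q=1
  k=1: a=3, p=10, q=3
  k=2: a=6, p=63, q=19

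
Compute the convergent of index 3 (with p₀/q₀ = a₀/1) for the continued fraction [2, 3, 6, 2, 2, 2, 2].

95/41

Using pₖ = aₖpₖ₋₁ + pₖ₋₂, qₖ = aₖqₖ₋₁ + qₖ₋₂ (with p₋₁=1, p₋₂=0, q₋₁=0, q₋₂=1):
  k=0: a=2, p=2, q=1
  k=1: a=3, p=7, q=3
  k=2: a=6, p=44, q=19
  k=3: a=2, p=95, q=41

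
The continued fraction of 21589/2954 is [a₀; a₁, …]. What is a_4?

21589 = 7·2954 + 911   →  a_0 = 7
2954 = 3·911 + 221   →  a_1 = 3
911 = 4·221 + 27   →  a_2 = 4
221 = 8·27 + 5   →  a_3 = 8
27 = 5·5 + 2   →  a_4 = 5

5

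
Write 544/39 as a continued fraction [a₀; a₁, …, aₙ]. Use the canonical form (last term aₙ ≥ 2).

[13; 1, 18, 2]

544 = 13*39 + 37
39 = 1*37 + 2
37 = 18*2 + 1
2 = 2*1 + 0  (stop)
So 544/39 = [13; 1, 18, 2].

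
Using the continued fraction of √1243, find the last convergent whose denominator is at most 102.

√1243 = [35; 3, 1, 9, 3, 9, 1, 3, 70, …] (period length 8).
Convergents:
  p_0/q_0 = 35/1
  p_1/q_1 = 106/3
  p_2/q_2 = 141/4
  p_3/q_3 = 1375/39
  p_4/q_4 = 4266/121
q_3 = 39 ≤ 102 < 121 = q_4, so the answer is 1375/39.

1375/39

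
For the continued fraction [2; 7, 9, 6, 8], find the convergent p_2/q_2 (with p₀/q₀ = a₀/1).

137/64

Using pₖ = aₖpₖ₋₁ + pₖ₋₂, qₖ = aₖqₖ₋₁ + qₖ₋₂ (with p₋₁=1, p₋₂=0, q₋₁=0, q₋₂=1):
  k=0: a=2, p=2, q=1
  k=1: a=7, p=15, q=7
  k=2: a=9, p=137, q=64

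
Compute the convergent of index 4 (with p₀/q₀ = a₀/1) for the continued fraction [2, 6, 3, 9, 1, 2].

423/196

Using pₖ = aₖpₖ₋₁ + pₖ₋₂, qₖ = aₖqₖ₋₁ + qₖ₋₂ (with p₋₁=1, p₋₂=0, q₋₁=0, q₋₂=1):
  k=0: a=2, p=2, q=1
  k=1: a=6, p=13, q=6
  k=2: a=3, p=41, q=19
  k=3: a=9, p=382, q=177
  k=4: a=1, p=423, q=196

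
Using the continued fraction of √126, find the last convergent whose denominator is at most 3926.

√126 = [11; 4, 2, 4, 22, …] (period length 4).
Convergents:
  p_0/q_0 = 11/1
  p_1/q_1 = 45/4
  p_2/q_2 = 101/9
  p_3/q_3 = 449/40
  p_4/q_4 = 9979/889
  p_5/q_5 = 40365/3596
  p_6/q_6 = 90709/8081
q_5 = 3596 ≤ 3926 < 8081 = q_6, so the answer is 40365/3596.

40365/3596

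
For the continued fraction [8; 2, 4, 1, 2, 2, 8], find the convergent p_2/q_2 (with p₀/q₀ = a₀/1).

76/9

Using pₖ = aₖpₖ₋₁ + pₖ₋₂, qₖ = aₖqₖ₋₁ + qₖ₋₂ (with p₋₁=1, p₋₂=0, q₋₁=0, q₋₂=1):
  k=0: a=8, p=8, q=1
  k=1: a=2, p=17, q=2
  k=2: a=4, p=76, q=9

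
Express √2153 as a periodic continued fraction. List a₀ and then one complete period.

[46; 2, 2, 92]

a₀ = ⌊√2153⌋ = 46.
With m₀=0, d₀=1 and mₖ₊₁ = dₖaₖ − mₖ, dₖ₊₁ = (n − mₖ₊₁²)/dₖ, aₖ₊₁ = ⌊(a₀+mₖ₊₁)/dₖ₊₁⌋:
  k=1: m=46, d=37, a=2
  k=2: m=28, d=37, a=2
  k=3: m=46, d=1, a=92
d=1 and a=2a₀=92 at k=3, so the next step gives (m, d) = (46, 37) again — its k=1 value — and the period has length 3.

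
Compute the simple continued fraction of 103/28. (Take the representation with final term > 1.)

103 = 3·28 + 19
28 = 1·19 + 9
19 = 2·9 + 1
9 = 9·1 + 0  (stop)
So 103/28 = [3; 1, 2, 9].

[3; 1, 2, 9]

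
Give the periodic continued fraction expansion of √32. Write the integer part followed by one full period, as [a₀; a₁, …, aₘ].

[5; 1, 1, 1, 10]

a₀ = ⌊√32⌋ = 5.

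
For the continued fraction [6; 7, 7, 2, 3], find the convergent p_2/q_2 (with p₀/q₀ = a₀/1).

307/50

Using pₖ = aₖpₖ₋₁ + pₖ₋₂, qₖ = aₖqₖ₋₁ + qₖ₋₂ (with p₋₁=1, p₋₂=0, q₋₁=0, q₋₂=1):
  k=0: a=6, p=6, q=1
  k=1: a=7, p=43, q=7
  k=2: a=7, p=307, q=50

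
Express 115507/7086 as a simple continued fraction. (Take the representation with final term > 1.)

115507 = 16*7086 + 2131
7086 = 3*2131 + 693
2131 = 3*693 + 52
693 = 13*52 + 17
52 = 3*17 + 1
17 = 17*1 + 0  (stop)
So 115507/7086 = [16; 3, 3, 13, 3, 17].

[16; 3, 3, 13, 3, 17]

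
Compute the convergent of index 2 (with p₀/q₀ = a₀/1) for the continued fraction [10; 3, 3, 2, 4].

103/10

Using pₖ = aₖpₖ₋₁ + pₖ₋₂, qₖ = aₖqₖ₋₁ + qₖ₋₂ (with p₋₁=1, p₋₂=0, q₋₁=0, q₋₂=1):
  k=0: a=10, p=10, q=1
  k=1: a=3, p=31, q=3
  k=2: a=3, p=103, q=10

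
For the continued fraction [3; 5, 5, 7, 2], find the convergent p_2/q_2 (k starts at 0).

83/26

Using pₖ = aₖpₖ₋₁ + pₖ₋₂, qₖ = aₖqₖ₋₁ + qₖ₋₂ (with p₋₁=1, p₋₂=0, q₋₁=0, q₋₂=1):
  k=0: a=3, p=3, q=1
  k=1: a=5, p=16, q=5
  k=2: a=5, p=83, q=26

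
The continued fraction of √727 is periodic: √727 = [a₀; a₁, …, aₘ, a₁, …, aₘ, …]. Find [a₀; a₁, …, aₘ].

a₀ = ⌊√727⌋ = 26.

[26; 1, 25, 1, 52]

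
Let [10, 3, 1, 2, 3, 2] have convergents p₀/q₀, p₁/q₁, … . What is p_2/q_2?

Using pₖ = aₖpₖ₋₁ + pₖ₋₂, qₖ = aₖqₖ₋₁ + qₖ₋₂ (with p₋₁=1, p₋₂=0, q₋₁=0, q₋₂=1):
  k=0: a=10, p=10, q=1
  k=1: a=3, p=31, q=3
  k=2: a=1, p=41, q=4

41/4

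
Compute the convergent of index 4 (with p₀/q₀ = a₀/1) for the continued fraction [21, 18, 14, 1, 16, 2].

96623/4589

Using pₖ = aₖpₖ₋₁ + pₖ₋₂, qₖ = aₖqₖ₋₁ + qₖ₋₂ (with p₋₁=1, p₋₂=0, q₋₁=0, q₋₂=1):
  k=0: a=21, p=21, q=1
  k=1: a=18, p=379, q=18
  k=2: a=14, p=5327, q=253
  k=3: a=1, p=5706, q=271
  k=4: a=16, p=96623, q=4589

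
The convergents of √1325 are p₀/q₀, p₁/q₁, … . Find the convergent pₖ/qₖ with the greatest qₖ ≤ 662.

13177/362

√1325 = [36; 2, 2, 72, …] (period length 3).
Convergents:
  p_0/q_0 = 36/1
  p_1/q_1 = 73/2
  p_2/q_2 = 182/5
  p_3/q_3 = 13177/362
  p_4/q_4 = 26536/729
q_3 = 362 ≤ 662 < 729 = q_4, so the answer is 13177/362.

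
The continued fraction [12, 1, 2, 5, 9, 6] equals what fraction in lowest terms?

11393/898

Using pₖ = aₖpₖ₋₁ + pₖ₋₂ and qₖ = aₖqₖ₋₁ + qₖ₋₂:
  k=0: a=12, p=12, q=1
  k=1: a=1, p=13, q=1
  k=2: a=2, p=38, q=3
  k=3: a=5, p=203, q=16
  k=4: a=9, p=1865, q=147
  k=5: a=6, p=11393, q=898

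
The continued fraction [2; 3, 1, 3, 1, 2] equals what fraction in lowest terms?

120/53

Using pₖ = aₖpₖ₋₁ + pₖ₋₂ and qₖ = aₖqₖ₋₁ + qₖ₋₂:
  k=0: a=2, p=2, q=1
  k=1: a=3, p=7, q=3
  k=2: a=1, p=9, q=4
  k=3: a=3, p=34, q=15
  k=4: a=1, p=43, q=19
  k=5: a=2, p=120, q=53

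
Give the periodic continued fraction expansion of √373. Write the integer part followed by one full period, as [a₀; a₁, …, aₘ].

[19; 3, 5, 5, 3, 38]

a₀ = ⌊√373⌋ = 19.
With m₀=0, d₀=1 and mₖ₊₁ = dₖaₖ − mₖ, dₖ₊₁ = (n − mₖ₊₁²)/dₖ, aₖ₊₁ = ⌊(a₀+mₖ₊₁)/dₖ₊₁⌋:
  k=1: m=19, d=12, a=3
  k=2: m=17, d=7, a=5
  k=3: m=18, d=7, a=5
  k=4: m=17, d=12, a=3
  k=5: m=19, d=1, a=38
d=1 and a=2a₀=38 at k=5, so the next step gives (m, d) = (19, 12) again — its k=1 value — and the period has length 5.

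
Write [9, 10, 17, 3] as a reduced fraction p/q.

Fold from the inside: start with 3/1.
  17 + 1/3 = 52/3
  10 + 3/52 = 523/52
  9 + 52/523 = 4759/523

4759/523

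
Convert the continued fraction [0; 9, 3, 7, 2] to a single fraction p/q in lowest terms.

47/438

Fold from the inside: start with 2/1.
  7 + 1/2 = 15/2
  3 + 2/15 = 47/15
  9 + 15/47 = 438/47
  0 + 47/438 = 47/438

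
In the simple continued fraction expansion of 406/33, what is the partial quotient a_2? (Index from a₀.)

3

406 = 12·33 + 10   →  a_0 = 12
33 = 3·10 + 3   →  a_1 = 3
10 = 3·3 + 1   →  a_2 = 3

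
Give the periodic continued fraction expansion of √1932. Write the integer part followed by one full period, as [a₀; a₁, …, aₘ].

a₀ = ⌊√1932⌋ = 43.
With m₀=0, d₀=1 and mₖ₊₁ = dₖaₖ − mₖ, dₖ₊₁ = (n − mₖ₊₁²)/dₖ, aₖ₊₁ = ⌊(a₀+mₖ₊₁)/dₖ₊₁⌋:
  k=1: m=43, d=83, a=1
  k=2: m=40, d=4, a=20
  k=3: m=40, d=83, a=1
  k=4: m=43, d=1, a=86
d=1 and a=2a₀=86 at k=4, so the next step gives (m, d) = (43, 83) again — its k=1 value — and the period has length 4.

[43; 1, 20, 1, 86]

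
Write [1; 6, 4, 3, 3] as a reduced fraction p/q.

Fold from the inside: start with 3/1.
  3 + 1/3 = 10/3
  4 + 3/10 = 43/10
  6 + 10/43 = 268/43
  1 + 43/268 = 311/268

311/268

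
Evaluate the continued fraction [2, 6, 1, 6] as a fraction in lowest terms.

Fold from the inside: start with 6/1.
  1 + 1/6 = 7/6
  6 + 6/7 = 48/7
  2 + 7/48 = 103/48

103/48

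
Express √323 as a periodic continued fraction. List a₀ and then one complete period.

[17; 1, 34]

a₀ = ⌊√323⌋ = 17.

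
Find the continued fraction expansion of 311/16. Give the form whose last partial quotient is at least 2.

311 = 19×16 + 7
16 = 2×7 + 2
7 = 3×2 + 1
2 = 2×1 + 0  (stop)
So 311/16 = [19; 2, 3, 2].

[19; 2, 3, 2]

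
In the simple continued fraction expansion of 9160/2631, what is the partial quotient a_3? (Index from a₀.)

16

9160 = 3·2631 + 1267   →  a_0 = 3
2631 = 2·1267 + 97   →  a_1 = 2
1267 = 13·97 + 6   →  a_2 = 13
97 = 16·6 + 1   →  a_3 = 16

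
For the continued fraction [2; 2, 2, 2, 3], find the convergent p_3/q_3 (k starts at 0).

29/12

Using pₖ = aₖpₖ₋₁ + pₖ₋₂, qₖ = aₖqₖ₋₁ + qₖ₋₂ (with p₋₁=1, p₋₂=0, q₋₁=0, q₋₂=1):
  k=0: a=2, p=2, q=1
  k=1: a=2, p=5, q=2
  k=2: a=2, p=12, q=5
  k=3: a=2, p=29, q=12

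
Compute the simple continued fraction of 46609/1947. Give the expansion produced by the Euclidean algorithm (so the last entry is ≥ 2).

[23; 1, 15, 2, 1, 3, 3, 3]

46609 = 23*1947 + 1828
1947 = 1*1828 + 119
1828 = 15*119 + 43
119 = 2*43 + 33
43 = 1*33 + 10
33 = 3*10 + 3
10 = 3*3 + 1
3 = 3*1 + 0  (stop)
So 46609/1947 = [23; 1, 15, 2, 1, 3, 3, 3].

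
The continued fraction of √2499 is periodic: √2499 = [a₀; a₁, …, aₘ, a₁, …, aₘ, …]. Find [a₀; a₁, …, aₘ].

a₀ = ⌊√2499⌋ = 49.
With m₀=0, d₀=1 and mₖ₊₁ = dₖaₖ − mₖ, dₖ₊₁ = (n − mₖ₊₁²)/dₖ, aₖ₊₁ = ⌊(a₀+mₖ₊₁)/dₖ₊₁⌋:
  k=1: m=49, d=98, a=1
  k=2: m=49, d=1, a=98
d=1 and a=2a₀=98 at k=2, so the next step gives (m, d) = (49, 98) again — its k=1 value — and the period has length 2.

[49; 1, 98]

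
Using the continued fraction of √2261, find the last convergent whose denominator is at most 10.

√2261 = [47; 1, 1, 4, 1, 1, 94, …] (period length 6).
Convergents:
  p_0/q_0 = 47/1
  p_1/q_1 = 48/1
  p_2/q_2 = 95/2
  p_3/q_3 = 428/9
  p_4/q_4 = 523/11
q_3 = 9 ≤ 10 < 11 = q_4, so the answer is 428/9.

428/9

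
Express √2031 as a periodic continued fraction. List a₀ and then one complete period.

[45; 15, 90]

a₀ = ⌊√2031⌋ = 45.
With m₀=0, d₀=1 and mₖ₊₁ = dₖaₖ − mₖ, dₖ₊₁ = (n − mₖ₊₁²)/dₖ, aₖ₊₁ = ⌊(a₀+mₖ₊₁)/dₖ₊₁⌋:
  k=1: m=45, d=6, a=15
  k=2: m=45, d=1, a=90
d=1 and a=2a₀=90 at k=2, so the next step gives (m, d) = (45, 6) again — its k=1 value — and the period has length 2.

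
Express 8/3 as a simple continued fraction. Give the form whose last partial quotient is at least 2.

8 = 2*3 + 2
3 = 1*2 + 1
2 = 2*1 + 0  (stop)
So 8/3 = [2; 1, 2].

[2; 1, 2]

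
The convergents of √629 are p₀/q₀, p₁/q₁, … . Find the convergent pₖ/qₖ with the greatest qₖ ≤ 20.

326/13

√629 = [25; 12, 1, 1, 12, 50, …] (period length 5).
Convergents:
  p_0/q_0 = 25/1
  p_1/q_1 = 301/12
  p_2/q_2 = 326/13
  p_3/q_3 = 627/25
q_2 = 13 ≤ 20 < 25 = q_3, so the answer is 326/13.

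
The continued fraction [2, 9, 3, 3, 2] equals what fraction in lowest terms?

451/214

Using pₖ = aₖpₖ₋₁ + pₖ₋₂ and qₖ = aₖqₖ₋₁ + qₖ₋₂:
  k=0: a=2, p=2, q=1
  k=1: a=9, p=19, q=9
  k=2: a=3, p=59, q=28
  k=3: a=3, p=196, q=93
  k=4: a=2, p=451, q=214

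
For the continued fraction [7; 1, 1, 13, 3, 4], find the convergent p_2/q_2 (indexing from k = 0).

15/2

Using pₖ = aₖpₖ₋₁ + pₖ₋₂, qₖ = aₖqₖ₋₁ + qₖ₋₂ (with p₋₁=1, p₋₂=0, q₋₁=0, q₋₂=1):
  k=0: a=7, p=7, q=1
  k=1: a=1, p=8, q=1
  k=2: a=1, p=15, q=2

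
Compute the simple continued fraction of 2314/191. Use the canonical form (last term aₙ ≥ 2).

[12; 8, 1, 2, 7]

2314 = 12×191 + 22
191 = 8×22 + 15
22 = 1×15 + 7
15 = 2×7 + 1
7 = 7×1 + 0  (stop)
So 2314/191 = [12; 8, 1, 2, 7].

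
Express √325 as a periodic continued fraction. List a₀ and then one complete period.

[18; 36]

a₀ = ⌊√325⌋ = 18.
With m₀=0, d₀=1 and mₖ₊₁ = dₖaₖ − mₖ, dₖ₊₁ = (n − mₖ₊₁²)/dₖ, aₖ₊₁ = ⌊(a₀+mₖ₊₁)/dₖ₊₁⌋:
  k=1: m=18, d=1, a=36
d=1 and a=2a₀=36 at k=1, so the next step gives (m, d) = (18, 1) again — its k=1 value — and the period has length 1.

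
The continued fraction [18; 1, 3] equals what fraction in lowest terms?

75/4

Using pₖ = aₖpₖ₋₁ + pₖ₋₂ and qₖ = aₖqₖ₋₁ + qₖ₋₂:
  k=0: a=18, p=18, q=1
  k=1: a=1, p=19, q=1
  k=2: a=3, p=75, q=4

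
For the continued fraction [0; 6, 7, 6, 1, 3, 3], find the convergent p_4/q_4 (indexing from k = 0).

50/307

Using pₖ = aₖpₖ₋₁ + pₖ₋₂, qₖ = aₖqₖ₋₁ + qₖ₋₂ (with p₋₁=1, p₋₂=0, q₋₁=0, q₋₂=1):
  k=0: a=0, p=0, q=1
  k=1: a=6, p=1, q=6
  k=2: a=7, p=7, q=43
  k=3: a=6, p=43, q=264
  k=4: a=1, p=50, q=307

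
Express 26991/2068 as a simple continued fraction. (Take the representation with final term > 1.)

26991 = 13·2068 + 107
2068 = 19·107 + 35
107 = 3·35 + 2
35 = 17·2 + 1
2 = 2·1 + 0  (stop)
So 26991/2068 = [13; 19, 3, 17, 2].

[13; 19, 3, 17, 2]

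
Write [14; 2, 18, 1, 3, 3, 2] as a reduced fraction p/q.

Fold from the inside: start with 2/1.
  3 + 1/2 = 7/2
  3 + 2/7 = 23/7
  1 + 7/23 = 30/23
  18 + 23/30 = 563/30
  2 + 30/563 = 1156/563
  14 + 563/1156 = 16747/1156

16747/1156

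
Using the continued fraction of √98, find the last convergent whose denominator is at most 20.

√98 = [9; 1, 8, 1, 18, …] (period length 4).
Convergents:
  p_0/q_0 = 9/1
  p_1/q_1 = 10/1
  p_2/q_2 = 89/9
  p_3/q_3 = 99/10
  p_4/q_4 = 1871/189
q_3 = 10 ≤ 20 < 189 = q_4, so the answer is 99/10.

99/10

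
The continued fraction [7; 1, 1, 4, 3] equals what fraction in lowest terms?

Using pₖ = aₖpₖ₋₁ + pₖ₋₂ and qₖ = aₖqₖ₋₁ + qₖ₋₂:
  k=0: a=7, p=7, q=1
  k=1: a=1, p=8, q=1
  k=2: a=1, p=15, q=2
  k=3: a=4, p=68, q=9
  k=4: a=3, p=219, q=29

219/29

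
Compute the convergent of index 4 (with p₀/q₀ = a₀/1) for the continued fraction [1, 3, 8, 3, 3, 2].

342/259

Using pₖ = aₖpₖ₋₁ + pₖ₋₂, qₖ = aₖqₖ₋₁ + qₖ₋₂ (with p₋₁=1, p₋₂=0, q₋₁=0, q₋₂=1):
  k=0: a=1, p=1, q=1
  k=1: a=3, p=4, q=3
  k=2: a=8, p=33, q=25
  k=3: a=3, p=103, q=78
  k=4: a=3, p=342, q=259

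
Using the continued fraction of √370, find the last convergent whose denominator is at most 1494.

√370 = [19; 4, 4, 38, …] (period length 3).
Convergents:
  p_0/q_0 = 19/1
  p_1/q_1 = 77/4
  p_2/q_2 = 327/17
  p_3/q_3 = 12503/650
  p_4/q_4 = 50339/2617
q_3 = 650 ≤ 1494 < 2617 = q_4, so the answer is 12503/650.

12503/650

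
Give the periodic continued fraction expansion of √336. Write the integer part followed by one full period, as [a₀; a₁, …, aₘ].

a₀ = ⌊√336⌋ = 18.
With m₀=0, d₀=1 and mₖ₊₁ = dₖaₖ − mₖ, dₖ₊₁ = (n − mₖ₊₁²)/dₖ, aₖ₊₁ = ⌊(a₀+mₖ₊₁)/dₖ₊₁⌋:
  k=1: m=18, d=12, a=3
  k=2: m=18, d=1, a=36
d=1 and a=2a₀=36 at k=2, so the next step gives (m, d) = (18, 12) again — its k=1 value — and the period has length 2.

[18; 3, 36]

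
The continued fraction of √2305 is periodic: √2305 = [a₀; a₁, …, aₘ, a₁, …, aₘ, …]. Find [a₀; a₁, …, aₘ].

[48; 96]

a₀ = ⌊√2305⌋ = 48.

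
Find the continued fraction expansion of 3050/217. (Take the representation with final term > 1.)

3050 = 14·217 + 12
217 = 18·12 + 1
12 = 12·1 + 0  (stop)
So 3050/217 = [14; 18, 12].

[14; 18, 12]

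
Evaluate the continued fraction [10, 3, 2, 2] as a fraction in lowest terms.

175/17

Fold from the inside: start with 2/1.
  2 + 1/2 = 5/2
  3 + 2/5 = 17/5
  10 + 5/17 = 175/17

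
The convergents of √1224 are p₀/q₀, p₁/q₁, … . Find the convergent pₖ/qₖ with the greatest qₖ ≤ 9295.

√1224 = [34; 1, 68, …] (period length 2).
Convergents:
  p_0/q_0 = 34/1
  p_1/q_1 = 35/1
  p_2/q_2 = 2414/69
  p_3/q_3 = 2449/70
  p_4/q_4 = 168946/4829
  p_5/q_5 = 171395/4899
  p_6/q_6 = 11823806/337961
q_5 = 4899 ≤ 9295 < 337961 = q_6, so the answer is 171395/4899.

171395/4899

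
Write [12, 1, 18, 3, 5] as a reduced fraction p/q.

4001/309

Fold from the inside: start with 5/1.
  3 + 1/5 = 16/5
  18 + 5/16 = 293/16
  1 + 16/293 = 309/293
  12 + 293/309 = 4001/309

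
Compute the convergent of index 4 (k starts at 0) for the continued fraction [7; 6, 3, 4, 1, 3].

723/101

Using pₖ = aₖpₖ₋₁ + pₖ₋₂, qₖ = aₖqₖ₋₁ + qₖ₋₂ (with p₋₁=1, p₋₂=0, q₋₁=0, q₋₂=1):
  k=0: a=7, p=7, q=1
  k=1: a=6, p=43, q=6
  k=2: a=3, p=136, q=19
  k=3: a=4, p=587, q=82
  k=4: a=1, p=723, q=101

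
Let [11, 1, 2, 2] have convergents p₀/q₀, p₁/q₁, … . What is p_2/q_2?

Using pₖ = aₖpₖ₋₁ + pₖ₋₂, qₖ = aₖqₖ₋₁ + qₖ₋₂ (with p₋₁=1, p₋₂=0, q₋₁=0, q₋₂=1):
  k=0: a=11, p=11, q=1
  k=1: a=1, p=12, q=1
  k=2: a=2, p=35, q=3

35/3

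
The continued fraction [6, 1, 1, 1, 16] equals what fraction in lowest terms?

Using pₖ = aₖpₖ₋₁ + pₖ₋₂ and qₖ = aₖqₖ₋₁ + qₖ₋₂:
  k=0: a=6, p=6, q=1
  k=1: a=1, p=7, q=1
  k=2: a=1, p=13, q=2
  k=3: a=1, p=20, q=3
  k=4: a=16, p=333, q=50

333/50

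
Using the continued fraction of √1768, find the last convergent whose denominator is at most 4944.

√1768 = [42; 21, 84, …] (period length 2).
Convergents:
  p_0/q_0 = 42/1
  p_1/q_1 = 883/21
  p_2/q_2 = 74214/1765
  p_3/q_3 = 1559377/37086
q_2 = 1765 ≤ 4944 < 37086 = q_3, so the answer is 74214/1765.

74214/1765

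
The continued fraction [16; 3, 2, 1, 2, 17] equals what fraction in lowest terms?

Using pₖ = aₖpₖ₋₁ + pₖ₋₂ and qₖ = aₖqₖ₋₁ + qₖ₋₂:
  k=0: a=16, p=16, q=1
  k=1: a=3, p=49, q=3
  k=2: a=2, p=114, q=7
  k=3: a=1, p=163, q=10
  k=4: a=2, p=440, q=27
  k=5: a=17, p=7643, q=469

7643/469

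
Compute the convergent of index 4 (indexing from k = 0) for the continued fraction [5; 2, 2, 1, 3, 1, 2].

141/26

Using pₖ = aₖpₖ₋₁ + pₖ₋₂, qₖ = aₖqₖ₋₁ + qₖ₋₂ (with p₋₁=1, p₋₂=0, q₋₁=0, q₋₂=1):
  k=0: a=5, p=5, q=1
  k=1: a=2, p=11, q=2
  k=2: a=2, p=27, q=5
  k=3: a=1, p=38, q=7
  k=4: a=3, p=141, q=26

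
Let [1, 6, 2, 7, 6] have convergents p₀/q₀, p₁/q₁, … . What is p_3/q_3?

112/97

Using pₖ = aₖpₖ₋₁ + pₖ₋₂, qₖ = aₖqₖ₋₁ + qₖ₋₂ (with p₋₁=1, p₋₂=0, q₋₁=0, q₋₂=1):
  k=0: a=1, p=1, q=1
  k=1: a=6, p=7, q=6
  k=2: a=2, p=15, q=13
  k=3: a=7, p=112, q=97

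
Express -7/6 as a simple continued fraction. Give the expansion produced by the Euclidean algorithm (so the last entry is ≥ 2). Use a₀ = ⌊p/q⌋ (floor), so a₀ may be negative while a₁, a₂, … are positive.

-7 = -2×6 + 5
6 = 1×5 + 1
5 = 5×1 + 0  (stop)
So -7/6 = [-2; 1, 5].

[-2; 1, 5]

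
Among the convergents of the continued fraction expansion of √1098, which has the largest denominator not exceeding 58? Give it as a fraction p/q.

729/22

√1098 = [33; 7, 2, 1, 6, 1, 2, 7, 66, …] (period length 8).
Convergents:
  p_0/q_0 = 33/1
  p_1/q_1 = 232/7
  p_2/q_2 = 497/15
  p_3/q_3 = 729/22
  p_4/q_4 = 4871/147
q_3 = 22 ≤ 58 < 147 = q_4, so the answer is 729/22.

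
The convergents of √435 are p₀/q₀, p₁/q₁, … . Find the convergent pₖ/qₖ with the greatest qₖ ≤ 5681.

42631/2044

√435 = [20; 1, 5, 1, 40, …] (period length 4).
Convergents:
  p_0/q_0 = 20/1
  p_1/q_1 = 21/1
  p_2/q_2 = 125/6
  p_3/q_3 = 146/7
  p_4/q_4 = 5965/286
  p_5/q_5 = 6111/293
  p_6/q_6 = 36520/1751
  p_7/q_7 = 42631/2044
  p_8/q_8 = 1741760/83511
q_7 = 2044 ≤ 5681 < 83511 = q_8, so the answer is 42631/2044.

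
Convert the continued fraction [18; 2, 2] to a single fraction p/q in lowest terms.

Using pₖ = aₖpₖ₋₁ + pₖ₋₂ and qₖ = aₖqₖ₋₁ + qₖ₋₂:
  k=0: a=18, p=18, q=1
  k=1: a=2, p=37, q=2
  k=2: a=2, p=92, q=5

92/5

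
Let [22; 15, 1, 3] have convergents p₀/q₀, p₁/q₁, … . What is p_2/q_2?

Using pₖ = aₖpₖ₋₁ + pₖ₋₂, qₖ = aₖqₖ₋₁ + qₖ₋₂ (with p₋₁=1, p₋₂=0, q₋₁=0, q₋₂=1):
  k=0: a=22, p=22, q=1
  k=1: a=15, p=331, q=15
  k=2: a=1, p=353, q=16

353/16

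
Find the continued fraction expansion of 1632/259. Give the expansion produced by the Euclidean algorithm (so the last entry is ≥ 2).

[6; 3, 3, 8, 3]

1632 = 6×259 + 78
259 = 3×78 + 25
78 = 3×25 + 3
25 = 8×3 + 1
3 = 3×1 + 0  (stop)
So 1632/259 = [6; 3, 3, 8, 3].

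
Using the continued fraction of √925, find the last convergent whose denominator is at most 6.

152/5

√925 = [30; 2, 2, 2, 2, 60, …] (period length 5).
Convergents:
  p_0/q_0 = 30/1
  p_1/q_1 = 61/2
  p_2/q_2 = 152/5
  p_3/q_3 = 365/12
q_2 = 5 ≤ 6 < 12 = q_3, so the answer is 152/5.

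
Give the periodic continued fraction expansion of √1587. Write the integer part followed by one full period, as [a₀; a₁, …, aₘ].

a₀ = ⌊√1587⌋ = 39.
With m₀=0, d₀=1 and mₖ₊₁ = dₖaₖ − mₖ, dₖ₊₁ = (n − mₖ₊₁²)/dₖ, aₖ₊₁ = ⌊(a₀+mₖ₊₁)/dₖ₊₁⌋:
  k=1: m=39, d=66, a=1
  k=2: m=27, d=13, a=5
  k=3: m=38, d=11, a=7
  k=4: m=39, d=6, a=13
  k=5: m=39, d=11, a=7
  k=6: m=38, d=13, a=5
  k=7: m=27, d=66, a=1
  k=8: m=39, d=1, a=78
d=1 and a=2a₀=78 at k=8, so the next step gives (m, d) = (39, 66) again — its k=1 value — and the period has length 8.

[39; 1, 5, 7, 13, 7, 5, 1, 78]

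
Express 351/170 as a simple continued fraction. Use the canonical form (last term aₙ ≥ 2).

[2; 15, 2, 5]

351 = 2*170 + 11
170 = 15*11 + 5
11 = 2*5 + 1
5 = 5*1 + 0  (stop)
So 351/170 = [2; 15, 2, 5].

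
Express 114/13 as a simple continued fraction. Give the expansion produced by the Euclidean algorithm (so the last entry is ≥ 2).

114 = 8×13 + 10
13 = 1×10 + 3
10 = 3×3 + 1
3 = 3×1 + 0  (stop)
So 114/13 = [8; 1, 3, 3].

[8; 1, 3, 3]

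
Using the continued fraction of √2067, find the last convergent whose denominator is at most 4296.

√2067 = [45; 2, 6, 2, 90, …] (period length 4).
Convergents:
  p_0/q_0 = 45/1
  p_1/q_1 = 91/2
  p_2/q_2 = 591/13
  p_3/q_3 = 1273/28
  p_4/q_4 = 115161/2533
  p_5/q_5 = 231595/5094
q_4 = 2533 ≤ 4296 < 5094 = q_5, so the answer is 115161/2533.

115161/2533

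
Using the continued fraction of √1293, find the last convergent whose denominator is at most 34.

√1293 = [35; 1, 22, 1, 70, …] (period length 4).
Convergents:
  p_0/q_0 = 35/1
  p_1/q_1 = 36/1
  p_2/q_2 = 827/23
  p_3/q_3 = 863/24
  p_4/q_4 = 61237/1703
q_3 = 24 ≤ 34 < 1703 = q_4, so the answer is 863/24.

863/24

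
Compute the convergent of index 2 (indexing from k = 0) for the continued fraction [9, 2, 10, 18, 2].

199/21

Using pₖ = aₖpₖ₋₁ + pₖ₋₂, qₖ = aₖqₖ₋₁ + qₖ₋₂ (with p₋₁=1, p₋₂=0, q₋₁=0, q₋₂=1):
  k=0: a=9, p=9, q=1
  k=1: a=2, p=19, q=2
  k=2: a=10, p=199, q=21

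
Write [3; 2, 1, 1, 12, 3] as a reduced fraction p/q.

659/194

Using pₖ = aₖpₖ₋₁ + pₖ₋₂ and qₖ = aₖqₖ₋₁ + qₖ₋₂:
  k=0: a=3, p=3, q=1
  k=1: a=2, p=7, q=2
  k=2: a=1, p=10, q=3
  k=3: a=1, p=17, q=5
  k=4: a=12, p=214, q=63
  k=5: a=3, p=659, q=194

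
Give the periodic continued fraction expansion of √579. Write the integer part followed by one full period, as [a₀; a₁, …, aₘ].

[24; 16, 48]

a₀ = ⌊√579⌋ = 24.
With m₀=0, d₀=1 and mₖ₊₁ = dₖaₖ − mₖ, dₖ₊₁ = (n − mₖ₊₁²)/dₖ, aₖ₊₁ = ⌊(a₀+mₖ₊₁)/dₖ₊₁⌋:
  k=1: m=24, d=3, a=16
  k=2: m=24, d=1, a=48
d=1 and a=2a₀=48 at k=2, so the next step gives (m, d) = (24, 3) again — its k=1 value — and the period has length 2.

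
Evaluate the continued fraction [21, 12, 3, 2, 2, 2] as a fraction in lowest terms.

Fold from the inside: start with 2/1.
  2 + 1/2 = 5/2
  2 + 2/5 = 12/5
  3 + 5/12 = 41/12
  12 + 12/41 = 504/41
  21 + 41/504 = 10625/504

10625/504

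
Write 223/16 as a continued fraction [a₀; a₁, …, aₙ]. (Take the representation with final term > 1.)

223 = 13×16 + 15
16 = 1×15 + 1
15 = 15×1 + 0  (stop)
So 223/16 = [13; 1, 15].

[13; 1, 15]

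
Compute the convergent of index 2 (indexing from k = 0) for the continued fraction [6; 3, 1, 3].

25/4

Using pₖ = aₖpₖ₋₁ + pₖ₋₂, qₖ = aₖqₖ₋₁ + qₖ₋₂ (with p₋₁=1, p₋₂=0, q₋₁=0, q₋₂=1):
  k=0: a=6, p=6, q=1
  k=1: a=3, p=19, q=3
  k=2: a=1, p=25, q=4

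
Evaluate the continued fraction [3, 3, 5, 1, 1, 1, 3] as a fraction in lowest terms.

Using pₖ = aₖpₖ₋₁ + pₖ₋₂ and qₖ = aₖqₖ₋₁ + qₖ₋₂:
  k=0: a=3, p=3, q=1
  k=1: a=3, p=10, q=3
  k=2: a=5, p=53, q=16
  k=3: a=1, p=63, q=19
  k=4: a=1, p=116, q=35
  k=5: a=1, p=179, q=54
  k=6: a=3, p=653, q=197

653/197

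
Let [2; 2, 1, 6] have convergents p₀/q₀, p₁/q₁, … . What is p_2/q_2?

7/3

Using pₖ = aₖpₖ₋₁ + pₖ₋₂, qₖ = aₖqₖ₋₁ + qₖ₋₂ (with p₋₁=1, p₋₂=0, q₋₁=0, q₋₂=1):
  k=0: a=2, p=2, q=1
  k=1: a=2, p=5, q=2
  k=2: a=1, p=7, q=3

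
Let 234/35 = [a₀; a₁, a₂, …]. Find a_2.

2

234 = 6·35 + 24   →  a_0 = 6
35 = 1·24 + 11   →  a_1 = 1
24 = 2·11 + 2   →  a_2 = 2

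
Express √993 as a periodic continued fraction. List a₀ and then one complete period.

[31; 1, 1, 20, 1, 1, 62]

a₀ = ⌊√993⌋ = 31.
With m₀=0, d₀=1 and mₖ₊₁ = dₖaₖ − mₖ, dₖ₊₁ = (n − mₖ₊₁²)/dₖ, aₖ₊₁ = ⌊(a₀+mₖ₊₁)/dₖ₊₁⌋:
  k=1: m=31, d=32, a=1
  k=2: m=1, d=31, a=1
  k=3: m=30, d=3, a=20
  k=4: m=30, d=31, a=1
  k=5: m=1, d=32, a=1
  k=6: m=31, d=1, a=62
d=1 and a=2a₀=62 at k=6, so the next step gives (m, d) = (31, 32) again — its k=1 value — and the period has length 6.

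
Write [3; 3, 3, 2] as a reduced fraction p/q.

Using pₖ = aₖpₖ₋₁ + pₖ₋₂ and qₖ = aₖqₖ₋₁ + qₖ₋₂:
  k=0: a=3, p=3, q=1
  k=1: a=3, p=10, q=3
  k=2: a=3, p=33, q=10
  k=3: a=2, p=76, q=23

76/23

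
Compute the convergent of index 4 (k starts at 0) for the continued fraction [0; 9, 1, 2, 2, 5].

7/68

Using pₖ = aₖpₖ₋₁ + pₖ₋₂, qₖ = aₖqₖ₋₁ + qₖ₋₂ (with p₋₁=1, p₋₂=0, q₋₁=0, q₋₂=1):
  k=0: a=0, p=0, q=1
  k=1: a=9, p=1, q=9
  k=2: a=1, p=1, q=10
  k=3: a=2, p=3, q=29
  k=4: a=2, p=7, q=68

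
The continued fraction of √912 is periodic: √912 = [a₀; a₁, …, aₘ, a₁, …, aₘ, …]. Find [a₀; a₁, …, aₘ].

a₀ = ⌊√912⌋ = 30.
With m₀=0, d₀=1 and mₖ₊₁ = dₖaₖ − mₖ, dₖ₊₁ = (n − mₖ₊₁²)/dₖ, aₖ₊₁ = ⌊(a₀+mₖ₊₁)/dₖ₊₁⌋:
  k=1: m=30, d=12, a=5
  k=2: m=30, d=1, a=60
d=1 and a=2a₀=60 at k=2, so the next step gives (m, d) = (30, 12) again — its k=1 value — and the period has length 2.

[30; 5, 60]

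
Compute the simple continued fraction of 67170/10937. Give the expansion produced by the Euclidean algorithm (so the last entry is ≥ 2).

[6; 7, 15, 3, 16, 2]

67170 = 6×10937 + 1548
10937 = 7×1548 + 101
1548 = 15×101 + 33
101 = 3×33 + 2
33 = 16×2 + 1
2 = 2×1 + 0  (stop)
So 67170/10937 = [6; 7, 15, 3, 16, 2].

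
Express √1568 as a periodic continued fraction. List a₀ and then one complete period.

[39; 1, 1, 2, 19, 2, 1, 1, 78]

a₀ = ⌊√1568⌋ = 39.
With m₀=0, d₀=1 and mₖ₊₁ = dₖaₖ − mₖ, dₖ₊₁ = (n − mₖ₊₁²)/dₖ, aₖ₊₁ = ⌊(a₀+mₖ₊₁)/dₖ₊₁⌋:
  k=1: m=39, d=47, a=1
  k=2: m=8, d=32, a=1
  k=3: m=24, d=31, a=2
  k=4: m=38, d=4, a=19
  k=5: m=38, d=31, a=2
  k=6: m=24, d=32, a=1
  k=7: m=8, d=47, a=1
  k=8: m=39, d=1, a=78
d=1 and a=2a₀=78 at k=8, so the next step gives (m, d) = (39, 47) again — its k=1 value — and the period has length 8.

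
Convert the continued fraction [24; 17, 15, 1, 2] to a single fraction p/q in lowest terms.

Fold from the inside: start with 2/1.
  1 + 1/2 = 3/2
  15 + 2/3 = 47/3
  17 + 3/47 = 802/47
  24 + 47/802 = 19295/802

19295/802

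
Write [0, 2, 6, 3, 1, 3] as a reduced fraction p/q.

Using pₖ = aₖpₖ₋₁ + pₖ₋₂ and qₖ = aₖqₖ₋₁ + qₖ₋₂:
  k=0: a=0, p=0, q=1
  k=1: a=2, p=1, q=2
  k=2: a=6, p=6, q=13
  k=3: a=3, p=19, q=41
  k=4: a=1, p=25, q=54
  k=5: a=3, p=94, q=203

94/203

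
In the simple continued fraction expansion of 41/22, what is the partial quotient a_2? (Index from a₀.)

6

41 = 1·22 + 19   →  a_0 = 1
22 = 1·19 + 3   →  a_1 = 1
19 = 6·3 + 1   →  a_2 = 6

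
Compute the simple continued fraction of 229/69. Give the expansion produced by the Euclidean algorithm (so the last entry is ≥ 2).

229 = 3*69 + 22
69 = 3*22 + 3
22 = 7*3 + 1
3 = 3*1 + 0  (stop)
So 229/69 = [3; 3, 7, 3].

[3; 3, 7, 3]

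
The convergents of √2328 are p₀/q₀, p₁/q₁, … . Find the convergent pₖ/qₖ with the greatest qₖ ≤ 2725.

74497/1544

√2328 = [48; 4, 96, …] (period length 2).
Convergents:
  p_0/q_0 = 48/1
  p_1/q_1 = 193/4
  p_2/q_2 = 18576/385
  p_3/q_3 = 74497/1544
  p_4/q_4 = 7170288/148609
q_3 = 1544 ≤ 2725 < 148609 = q_4, so the answer is 74497/1544.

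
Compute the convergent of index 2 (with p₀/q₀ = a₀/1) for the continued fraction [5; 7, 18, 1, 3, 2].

653/127

Using pₖ = aₖpₖ₋₁ + pₖ₋₂, qₖ = aₖqₖ₋₁ + qₖ₋₂ (with p₋₁=1, p₋₂=0, q₋₁=0, q₋₂=1):
  k=0: a=5, p=5, q=1
  k=1: a=7, p=36, q=7
  k=2: a=18, p=653, q=127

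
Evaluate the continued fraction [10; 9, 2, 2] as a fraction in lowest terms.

Using pₖ = aₖpₖ₋₁ + pₖ₋₂ and qₖ = aₖqₖ₋₁ + qₖ₋₂:
  k=0: a=10, p=10, q=1
  k=1: a=9, p=91, q=9
  k=2: a=2, p=192, q=19
  k=3: a=2, p=475, q=47

475/47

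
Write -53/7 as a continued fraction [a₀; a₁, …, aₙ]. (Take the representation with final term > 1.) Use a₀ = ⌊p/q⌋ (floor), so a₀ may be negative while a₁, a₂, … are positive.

[-8; 2, 3]

-53 = -8*7 + 3
7 = 2*3 + 1
3 = 3*1 + 0  (stop)
So -53/7 = [-8; 2, 3].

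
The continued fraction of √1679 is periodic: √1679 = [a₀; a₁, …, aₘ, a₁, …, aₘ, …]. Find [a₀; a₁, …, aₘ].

a₀ = ⌊√1679⌋ = 40.
With m₀=0, d₀=1 and mₖ₊₁ = dₖaₖ − mₖ, dₖ₊₁ = (n − mₖ₊₁²)/dₖ, aₖ₊₁ = ⌊(a₀+mₖ₊₁)/dₖ₊₁⌋:
  k=1: m=40, d=79, a=1
  k=2: m=39, d=2, a=39
  k=3: m=39, d=79, a=1
  k=4: m=40, d=1, a=80
d=1 and a=2a₀=80 at k=4, so the next step gives (m, d) = (40, 79) again — its k=1 value — and the period has length 4.

[40; 1, 39, 1, 80]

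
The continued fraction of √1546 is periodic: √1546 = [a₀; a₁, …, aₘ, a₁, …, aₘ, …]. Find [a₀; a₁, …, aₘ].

a₀ = ⌊√1546⌋ = 39.
With m₀=0, d₀=1 and mₖ₊₁ = dₖaₖ − mₖ, dₖ₊₁ = (n − mₖ₊₁²)/dₖ, aₖ₊₁ = ⌊(a₀+mₖ₊₁)/dₖ₊₁⌋:
  k=1: m=39, d=25, a=3
  k=2: m=36, d=10, a=7
  k=3: m=34, d=39, a=1
  k=4: m=5, d=39, a=1
  k=5: m=34, d=10, a=7
  k=6: m=36, d=25, a=3
  k=7: m=39, d=1, a=78
d=1 and a=2a₀=78 at k=7, so the next step gives (m, d) = (39, 25) again — its k=1 value — and the period has length 7.

[39; 3, 7, 1, 1, 7, 3, 78]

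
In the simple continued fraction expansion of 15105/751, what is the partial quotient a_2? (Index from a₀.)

15105 = 20·751 + 85   →  a_0 = 20
751 = 8·85 + 71   →  a_1 = 8
85 = 1·71 + 14   →  a_2 = 1

1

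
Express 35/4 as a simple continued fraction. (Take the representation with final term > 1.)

35 = 8×4 + 3
4 = 1×3 + 1
3 = 3×1 + 0  (stop)
So 35/4 = [8; 1, 3].

[8; 1, 3]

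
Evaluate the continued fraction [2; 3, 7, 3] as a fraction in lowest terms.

160/69

Fold from the inside: start with 3/1.
  7 + 1/3 = 22/3
  3 + 3/22 = 69/22
  2 + 22/69 = 160/69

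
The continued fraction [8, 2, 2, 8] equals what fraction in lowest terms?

353/42

Using pₖ = aₖpₖ₋₁ + pₖ₋₂ and qₖ = aₖqₖ₋₁ + qₖ₋₂:
  k=0: a=8, p=8, q=1
  k=1: a=2, p=17, q=2
  k=2: a=2, p=42, q=5
  k=3: a=8, p=353, q=42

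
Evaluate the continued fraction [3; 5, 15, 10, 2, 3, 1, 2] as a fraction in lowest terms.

Fold from the inside: start with 2/1.
  1 + 1/2 = 3/2
  3 + 2/3 = 11/3
  2 + 3/11 = 25/11
  10 + 11/25 = 261/25
  15 + 25/261 = 3940/261
  5 + 261/3940 = 19961/3940
  3 + 3940/19961 = 63823/19961

63823/19961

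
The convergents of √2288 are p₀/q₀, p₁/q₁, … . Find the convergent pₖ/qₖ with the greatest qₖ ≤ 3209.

137233/2869

√2288 = [47; 1, 4, 1, 94, …] (period length 4).
Convergents:
  p_0/q_0 = 47/1
  p_1/q_1 = 48/1
  p_2/q_2 = 239/5
  p_3/q_3 = 287/6
  p_4/q_4 = 27217/569
  p_5/q_5 = 27504/575
  p_6/q_6 = 137233/2869
  p_7/q_7 = 164737/3444
q_6 = 2869 ≤ 3209 < 3444 = q_7, so the answer is 137233/2869.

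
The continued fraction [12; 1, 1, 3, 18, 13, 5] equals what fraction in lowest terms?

106634/8483

Using pₖ = aₖpₖ₋₁ + pₖ₋₂ and qₖ = aₖqₖ₋₁ + qₖ₋₂:
  k=0: a=12, p=12, q=1
  k=1: a=1, p=13, q=1
  k=2: a=1, p=25, q=2
  k=3: a=3, p=88, q=7
  k=4: a=18, p=1609, q=128
  k=5: a=13, p=21005, q=1671
  k=6: a=5, p=106634, q=8483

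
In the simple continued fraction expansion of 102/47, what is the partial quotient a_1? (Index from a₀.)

5

102 = 2·47 + 8   →  a_0 = 2
47 = 5·8 + 7   →  a_1 = 5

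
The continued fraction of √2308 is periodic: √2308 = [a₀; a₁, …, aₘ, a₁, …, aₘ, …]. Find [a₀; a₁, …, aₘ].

[48; 24, 96]

a₀ = ⌊√2308⌋ = 48.
With m₀=0, d₀=1 and mₖ₊₁ = dₖaₖ − mₖ, dₖ₊₁ = (n − mₖ₊₁²)/dₖ, aₖ₊₁ = ⌊(a₀+mₖ₊₁)/dₖ₊₁⌋:
  k=1: m=48, d=4, a=24
  k=2: m=48, d=1, a=96
d=1 and a=2a₀=96 at k=2, so the next step gives (m, d) = (48, 4) again — its k=1 value — and the period has length 2.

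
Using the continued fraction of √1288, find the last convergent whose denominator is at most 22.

√1288 = [35; 1, 7, 1, 70, …] (period length 4).
Convergents:
  p_0/q_0 = 35/1
  p_1/q_1 = 36/1
  p_2/q_2 = 287/8
  p_3/q_3 = 323/9
  p_4/q_4 = 22897/638
q_3 = 9 ≤ 22 < 638 = q_4, so the answer is 323/9.

323/9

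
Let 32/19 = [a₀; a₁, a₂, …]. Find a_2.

2

32 = 1·19 + 13   →  a_0 = 1
19 = 1·13 + 6   →  a_1 = 1
13 = 2·6 + 1   →  a_2 = 2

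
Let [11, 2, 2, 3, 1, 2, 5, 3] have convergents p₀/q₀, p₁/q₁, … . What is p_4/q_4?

251/22

Using pₖ = aₖpₖ₋₁ + pₖ₋₂, qₖ = aₖqₖ₋₁ + qₖ₋₂ (with p₋₁=1, p₋₂=0, q₋₁=0, q₋₂=1):
  k=0: a=11, p=11, q=1
  k=1: a=2, p=23, q=2
  k=2: a=2, p=57, q=5
  k=3: a=3, p=194, q=17
  k=4: a=1, p=251, q=22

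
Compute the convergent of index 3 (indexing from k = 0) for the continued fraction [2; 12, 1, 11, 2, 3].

Using pₖ = aₖpₖ₋₁ + pₖ₋₂, qₖ = aₖqₖ₋₁ + qₖ₋₂ (with p₋₁=1, p₋₂=0, q₋₁=0, q₋₂=1):
  k=0: a=2, p=2, q=1
  k=1: a=12, p=25, q=12
  k=2: a=1, p=27, q=13
  k=3: a=11, p=322, q=155

322/155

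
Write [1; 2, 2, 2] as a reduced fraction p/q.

17/12

Fold from the inside: start with 2/1.
  2 + 1/2 = 5/2
  2 + 2/5 = 12/5
  1 + 5/12 = 17/12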